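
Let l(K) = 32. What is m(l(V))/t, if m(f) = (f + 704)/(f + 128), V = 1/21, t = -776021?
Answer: -23/3880105 ≈ -5.9277e-6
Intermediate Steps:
V = 1/21 ≈ 0.047619
m(f) = (704 + f)/(128 + f)
m(l(V))/t = ((704 + 32)/(128 + 32))/(-776021) = (736/160)*(-1/776021) = ((1/160)*736)*(-1/776021) = (23/5)*(-1/776021) = -23/3880105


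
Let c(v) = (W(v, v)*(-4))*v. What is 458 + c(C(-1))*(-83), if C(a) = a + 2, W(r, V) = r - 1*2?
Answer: 126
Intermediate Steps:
W(r, V) = -2 + r (W(r, V) = r - 2 = -2 + r)
C(a) = 2 + a
c(v) = v*(8 - 4*v) (c(v) = ((-2 + v)*(-4))*v = (8 - 4*v)*v = v*(8 - 4*v))
458 + c(C(-1))*(-83) = 458 + (4*(2 - 1)*(2 - (2 - 1)))*(-83) = 458 + (4*1*(2 - 1*1))*(-83) = 458 + (4*1*(2 - 1))*(-83) = 458 + (4*1*1)*(-83) = 458 + 4*(-83) = 458 - 332 = 126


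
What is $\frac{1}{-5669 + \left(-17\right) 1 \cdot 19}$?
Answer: $- \frac{1}{5992} \approx -0.00016689$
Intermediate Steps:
$\frac{1}{-5669 + \left(-17\right) 1 \cdot 19} = \frac{1}{-5669 - 323} = \frac{1}{-5992} = - \frac{1}{5992}$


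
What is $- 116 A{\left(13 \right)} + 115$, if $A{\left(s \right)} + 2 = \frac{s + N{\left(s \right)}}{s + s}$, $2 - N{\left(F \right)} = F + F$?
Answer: $\frac{5149}{13} \approx 396.08$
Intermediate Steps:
$N{\left(F \right)} = 2 - 2 F$ ($N{\left(F \right)} = 2 - \left(F + F\right) = 2 - 2 F$)
$A{\left(s \right)} = -2 + \frac{2 - s}{2 s}$ ($A{\left(s \right)} = -2 + \frac{s - \left(-2 + 2 s\right)}{s + s} = -2 + \frac{2 - s}{2 s}$)
$- 116 A{\left(13 \right)} + 115 = - 116 \left(- \frac{5}{2} + \frac{1}{13}\right) + 115 = \left(-116\right) \left(- \frac{63}{26}\right) + 115 = \frac{3654}{13} + 115 = \frac{5149}{13}$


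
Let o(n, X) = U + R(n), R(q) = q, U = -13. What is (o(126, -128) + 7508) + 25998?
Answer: 33619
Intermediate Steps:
o(n, X) = -13 + n
(o(126, -128) + 7508) + 25998 = ((-13 + 126) + 7508) + 25998 = (113 + 7508) + 25998 = 7621 + 25998 = 33619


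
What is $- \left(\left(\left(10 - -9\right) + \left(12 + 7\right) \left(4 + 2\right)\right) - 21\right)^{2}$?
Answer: $-12544$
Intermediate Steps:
$- \left(\left(\left(10 - -9\right) + \left(12 + 7\right) \left(4 + 2\right)\right) - 21\right)^{2} = - \left(\left(\left(10 + 9\right) + 19 \cdot 6\right) - 21\right)^{2} = - \left(\left(19 + 114\right) - 21\right)^{2} = - \left(133 - 21\right)^{2} = - 112^{2} = \left(-1\right) 12544 = -12544$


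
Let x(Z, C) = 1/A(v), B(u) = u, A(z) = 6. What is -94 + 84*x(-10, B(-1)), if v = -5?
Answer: -80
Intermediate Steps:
x(Z, C) = ⅙ (x(Z, C) = 1/6 = ⅙)
-94 + 84*x(-10, B(-1)) = -94 + 84*(⅙) = -94 + 14 = -80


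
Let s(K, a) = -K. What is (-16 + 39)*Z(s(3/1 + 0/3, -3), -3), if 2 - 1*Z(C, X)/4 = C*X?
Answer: -644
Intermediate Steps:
Z(C, X) = 8 - 4*C*X
(-16 + 39)*Z(s(3/1 + 0/3, -3), -3) = (-16 + 39)*(8 - 4*(-(3/1 + 0/3))*(-3)) = 23*(8 - 4*(-(3*1 + 0*(⅓)))*(-3)) = 23*(8 - 4*(-(3 + 0))*(-3)) = 23*(8 - 4*(-1*3)*(-3)) = 23*(8 - 4*(-3)*(-3)) = 23*(8 - 36) = 23*(-28) = -644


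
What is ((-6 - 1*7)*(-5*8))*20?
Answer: 10400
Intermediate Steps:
((-6 - 1*7)*(-5*8))*20 = ((-6 - 7)*(-40))*20 = -13*(-40)*20 = 520*20 = 10400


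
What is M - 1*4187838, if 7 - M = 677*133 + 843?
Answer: -4278715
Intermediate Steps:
M = -90877 (M = 7 - (677*133 + 843) = 7 - (90041 + 843) = 7 - 1*90884 = 7 - 90884 = -90877)
M - 1*4187838 = -90877 - 1*4187838 = -90877 - 4187838 = -4278715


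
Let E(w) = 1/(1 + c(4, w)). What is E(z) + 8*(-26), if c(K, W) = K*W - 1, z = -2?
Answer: -1665/8 ≈ -208.13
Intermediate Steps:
c(K, W) = -1 + K*W
E(w) = 1/(4*w) (E(w) = 1/(1 + (-1 + 4*w)) = 1/(4*w))
E(z) + 8*(-26) = (¼)/(-2) + 8*(-26) = (¼)*(-½) - 208 = -⅛ - 208 = -1665/8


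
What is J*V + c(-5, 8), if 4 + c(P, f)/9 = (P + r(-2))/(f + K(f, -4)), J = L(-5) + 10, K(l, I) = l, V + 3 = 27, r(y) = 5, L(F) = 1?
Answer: 228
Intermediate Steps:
V = 24 (V = -3 + 27 = 24)
J = 11 (J = 1 + 10 = 11)
c(P, f) = -36 + 9*(5 + P)/(2*f) (c(P, f) = -36 + 9*((P + 5)/(f + f)) = -36 + 9*((5 + P)/((2*f))) = -36 + 9*((5 + P)*(1/(2*f))) = -36 + 9*((5 + P)/(2*f)) = -36 + 9*(5 + P)/(2*f))
J*V + c(-5, 8) = 11*24 + (9/2)*(5 - 5 - 8*8)/8 = 264 + (9/2)*(1/8)*(5 - 5 - 64) = 264 + (9/2)*(1/8)*(-64) = 264 - 36 = 228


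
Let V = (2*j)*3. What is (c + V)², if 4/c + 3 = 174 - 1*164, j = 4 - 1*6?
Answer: 6400/49 ≈ 130.61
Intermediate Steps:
j = -2 (j = 4 - 6 = -2)
V = -12 (V = (2*(-2))*3 = -4*3 = -12)
c = 4/7 (c = 4/(-3 + (174 - 1*164)) = 4/(-3 + (174 - 164)) = 4/(-3 + 10) = 4/7 ≈ 0.57143)
(c + V)² = (4/7 - 12)² = (-80/7)² = 6400/49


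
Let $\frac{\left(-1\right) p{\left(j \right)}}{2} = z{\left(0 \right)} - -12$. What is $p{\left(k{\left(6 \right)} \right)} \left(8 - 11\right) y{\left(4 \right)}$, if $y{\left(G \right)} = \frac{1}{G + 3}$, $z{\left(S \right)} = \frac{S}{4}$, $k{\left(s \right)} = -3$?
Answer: $\frac{72}{7} \approx 10.286$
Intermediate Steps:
$z{\left(S \right)} = \frac{S}{4}$ ($z{\left(S \right)} = S \frac{1}{4} = \frac{S}{4}$)
$p{\left(j \right)} = -24$ ($p{\left(j \right)} = - 2 \left(\frac{1}{4} \cdot 0 - -12\right) = - 2 \left(0 + 12\right) = \left(-2\right) 12 = -24$)
$y{\left(G \right)} = \frac{1}{3 + G}$
$p{\left(k{\left(6 \right)} \right)} \left(8 - 11\right) y{\left(4 \right)} = - 24 \frac{8 - 11}{3 + 4} = - 24 \left(- \frac{3}{7}\right) = - 24 \left(\left(-3\right) \frac{1}{7}\right) = \left(-24\right) \left(- \frac{3}{7}\right) = \frac{72}{7}$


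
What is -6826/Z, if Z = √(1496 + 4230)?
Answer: -3413*√5726/2863 ≈ -90.207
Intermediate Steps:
Z = √5726 ≈ 75.670
-6826/Z = -6826*√5726/5726 = -3413*√5726/2863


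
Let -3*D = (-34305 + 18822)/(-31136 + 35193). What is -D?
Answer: -5161/4057 ≈ -1.2721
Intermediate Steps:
D = 5161/4057 (D = -(-34305 + 18822)/(3*(-31136 + 35193)) = -(-5161)/4057 = -1/3*(-15483/4057) = 5161/4057 ≈ 1.2721)
-D = -1*5161/4057 = -5161/4057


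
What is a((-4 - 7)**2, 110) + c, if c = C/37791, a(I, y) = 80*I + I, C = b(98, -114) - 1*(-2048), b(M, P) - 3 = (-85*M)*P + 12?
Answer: 371341274/37791 ≈ 9826.2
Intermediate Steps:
b(M, P) = 15 - 85*M*P (b(M, P) = 3 + ((-85*M)*P + 12) = 3 + (-85*M*P + 12) = 3 + (12 - 85*M*P) = 15 - 85*M*P)
C = 951683 (C = (15 - 85*98*(-114)) - 1*(-2048) = (15 + 949620) + 2048 = 949635 + 2048 = 951683)
a(I, y) = 81*I
c = 951683/37791 ≈ 25.183
a((-4 - 7)**2, 110) + c = 81*(-4 - 7)**2 + 951683/37791 = 81*(-11)**2 + 951683/37791 = 81*121 + 951683/37791 = 9801 + 951683/37791 = 371341274/37791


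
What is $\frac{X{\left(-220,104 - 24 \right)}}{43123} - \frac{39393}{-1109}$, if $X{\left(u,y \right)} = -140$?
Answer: $\frac{1698589079}{47823407} \approx 35.518$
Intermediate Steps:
$\frac{X{\left(-220,104 - 24 \right)}}{43123} - \frac{39393}{-1109} = - \frac{140}{43123} - \frac{39393}{-1109} = \left(-140\right) \frac{1}{43123} - - \frac{39393}{1109} = - \frac{140}{43123} + \frac{39393}{1109} = \frac{1698589079}{47823407}$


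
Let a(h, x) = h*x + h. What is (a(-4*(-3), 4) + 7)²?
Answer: 4489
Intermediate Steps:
a(h, x) = h + h*x
(a(-4*(-3), 4) + 7)² = ((-4*(-3))*(1 + 4) + 7)² = (12*5 + 7)² = (60 + 7)² = 67² = 4489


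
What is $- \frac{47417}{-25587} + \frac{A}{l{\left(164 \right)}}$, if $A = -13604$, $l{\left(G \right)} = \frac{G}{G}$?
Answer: $- \frac{348038131}{25587} \approx -13602.0$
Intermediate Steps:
$l{\left(G \right)} = 1$
$- \frac{47417}{-25587} + \frac{A}{l{\left(164 \right)}} = - \frac{47417}{-25587} - \frac{13604}{1} = \left(-47417\right) \left(- \frac{1}{25587}\right) - 13604 = \frac{47417}{25587} - 13604 = - \frac{348038131}{25587}$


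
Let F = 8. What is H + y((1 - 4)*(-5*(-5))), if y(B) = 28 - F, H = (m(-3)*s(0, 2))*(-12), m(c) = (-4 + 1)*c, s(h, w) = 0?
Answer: 20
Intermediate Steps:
m(c) = -3*c
H = 0 (H = (-3*(-3)*0)*(-12) = (9*0)*(-12) = 0*(-12) = 0)
y(B) = 20 (y(B) = 28 - 1*8 = 28 - 8 = 20)
H + y((1 - 4)*(-5*(-5))) = 0 + 20 = 20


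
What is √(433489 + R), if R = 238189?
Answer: √671678 ≈ 819.56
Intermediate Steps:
√(433489 + R) = √(433489 + 238189) = √671678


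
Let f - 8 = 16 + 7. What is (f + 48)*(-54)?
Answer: -4266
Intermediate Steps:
f = 31 (f = 8 + (16 + 7) = 8 + 23 = 31)
(f + 48)*(-54) = (31 + 48)*(-54) = 79*(-54) = -4266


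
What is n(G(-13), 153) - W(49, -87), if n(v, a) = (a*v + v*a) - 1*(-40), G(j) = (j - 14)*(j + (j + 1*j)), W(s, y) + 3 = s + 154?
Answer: 322058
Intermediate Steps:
W(s, y) = 151 + s (W(s, y) = -3 + (s + 154) = -3 + (154 + s) = 151 + s)
G(j) = 3*j*(-14 + j) (G(j) = (-14 + j)*(j + (j + j)) = (-14 + j)*(j + 2*j) = (-14 + j)*(3*j) = 3*j*(-14 + j))
n(v, a) = 40 + 2*a*v (n(v, a) = (a*v + a*v) + 40 = 2*a*v + 40 = 40 + 2*a*v)
n(G(-13), 153) - W(49, -87) = (40 + 2*153*(3*(-13)*(-14 - 13))) - (151 + 49) = (40 + 2*153*(3*(-13)*(-27))) - 1*200 = (40 + 2*153*1053) - 200 = (40 + 322218) - 200 = 322258 - 200 = 322058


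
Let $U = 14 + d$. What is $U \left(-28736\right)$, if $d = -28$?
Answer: $402304$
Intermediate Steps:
$U = -14$ ($U = 14 - 28 = -14$)
$U \left(-28736\right) = \left(-14\right) \left(-28736\right) = 402304$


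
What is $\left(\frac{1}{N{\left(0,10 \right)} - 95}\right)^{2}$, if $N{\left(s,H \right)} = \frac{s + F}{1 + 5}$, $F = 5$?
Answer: $\frac{36}{319225} \approx 0.00011277$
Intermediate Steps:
$N{\left(s,H \right)} = \frac{5}{6} + \frac{s}{6}$ ($N{\left(s,H \right)} = \frac{s + 5}{1 + 5} = \frac{5 + s}{6} = \left(5 + s\right) \frac{1}{6} = \frac{5}{6} + \frac{s}{6}$)
$\left(\frac{1}{N{\left(0,10 \right)} - 95}\right)^{2} = \left(\frac{1}{\left(\frac{5}{6} + \frac{1}{6} \cdot 0\right) - 95}\right)^{2} = \left(\frac{1}{\left(\frac{5}{6} + 0\right) - 95}\right)^{2} = \left(\frac{1}{\frac{5}{6} - 95}\right)^{2} = \left(\frac{1}{- \frac{565}{6}}\right)^{2} = \left(- \frac{6}{565}\right)^{2} = \frac{36}{319225}$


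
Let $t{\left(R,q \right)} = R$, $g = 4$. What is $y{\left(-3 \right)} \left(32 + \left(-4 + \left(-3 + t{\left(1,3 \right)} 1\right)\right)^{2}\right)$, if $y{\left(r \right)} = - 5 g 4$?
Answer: $-5440$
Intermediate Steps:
$y{\left(r \right)} = -80$ ($y{\left(r \right)} = \left(-5\right) 4 \cdot 4 = \left(-20\right) 4 = -80$)
$y{\left(-3 \right)} \left(32 + \left(-4 + \left(-3 + t{\left(1,3 \right)} 1\right)\right)^{2}\right) = - 80 \left(32 + \left(-4 + \left(-3 + 1 \cdot 1\right)\right)^{2}\right) = - 80 \left(32 + \left(-4 + \left(-3 + 1\right)\right)^{2}\right) = - 80 \left(32 + \left(-4 - 2\right)^{2}\right) = - 80 \left(32 + \left(-6\right)^{2}\right) = - 80 \left(32 + 36\right) = \left(-80\right) 68 = -5440$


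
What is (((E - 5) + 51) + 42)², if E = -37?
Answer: 2601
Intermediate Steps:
(((E - 5) + 51) + 42)² = (((-37 - 5) + 51) + 42)² = ((-42 + 51) + 42)² = (9 + 42)² = 51² = 2601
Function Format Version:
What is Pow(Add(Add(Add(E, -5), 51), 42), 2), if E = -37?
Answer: 2601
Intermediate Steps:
Pow(Add(Add(Add(E, -5), 51), 42), 2) = Pow(Add(Add(Add(-37, -5), 51), 42), 2) = Pow(Add(Add(-42, 51), 42), 2) = Pow(Add(9, 42), 2) = Pow(51, 2) = 2601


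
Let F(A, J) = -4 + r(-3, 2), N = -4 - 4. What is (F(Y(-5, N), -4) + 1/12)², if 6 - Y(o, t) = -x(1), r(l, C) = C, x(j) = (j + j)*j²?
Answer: 529/144 ≈ 3.6736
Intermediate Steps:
x(j) = 2*j³ (x(j) = (2*j)*j² = 2*j³)
N = -8
Y(o, t) = 8 (Y(o, t) = 6 - (-1)*2*1³ = 6 - (-1)*2*1 = 6 - (-1)*2 = 6 - 1*(-2) = 6 + 2 = 8)
F(A, J) = -2 (F(A, J) = -4 + 2 = -2)
(F(Y(-5, N), -4) + 1/12)² = (-2 + 1/12)² = (-23/12)² = 529/144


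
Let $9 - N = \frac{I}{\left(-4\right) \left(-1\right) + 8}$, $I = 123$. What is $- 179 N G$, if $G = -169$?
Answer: $- \frac{151255}{4} \approx -37814.0$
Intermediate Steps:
$N = - \frac{5}{4}$ ($N = 9 - \frac{123}{\left(-4\right) \left(-1\right) + 8} = 9 - \frac{123}{4 + 8} = 9 - \frac{123}{12} = 9 - 123 \cdot \frac{1}{12} = 9 - \frac{41}{4} = - \frac{5}{4} \approx -1.25$)
$- 179 N G = \left(-179\right) \left(- \frac{5}{4}\right) \left(-169\right) = \frac{895}{4} \left(-169\right) = - \frac{151255}{4}$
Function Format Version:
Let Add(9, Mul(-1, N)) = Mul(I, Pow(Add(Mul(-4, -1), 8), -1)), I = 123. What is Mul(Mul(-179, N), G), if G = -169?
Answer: Rational(-151255, 4) ≈ -37814.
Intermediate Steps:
N = Rational(-5, 4) (N = Add(9, Mul(-1, Mul(123, Pow(Add(Mul(-4, -1), 8), -1)))) = Add(9, Mul(-1, Mul(123, Pow(Add(4, 8), -1)))) = Add(9, Mul(-1, Mul(123, Pow(12, -1)))) = Add(9, Mul(-1, Mul(123, Rational(1, 12)))) = Add(9, Mul(-1, Rational(41, 4))) = Add(9, Rational(-41, 4)) = Rational(-5, 4) ≈ -1.2500)
Mul(Mul(-179, N), G) = Mul(Mul(-179, Rational(-5, 4)), -169) = Mul(Rational(895, 4), -169) = Rational(-151255, 4)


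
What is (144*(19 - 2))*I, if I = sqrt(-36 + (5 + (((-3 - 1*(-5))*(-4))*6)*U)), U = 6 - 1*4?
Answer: 2448*I*sqrt(127) ≈ 27588.0*I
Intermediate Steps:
U = 2 (U = 6 - 4 = 2)
I = I*sqrt(127) (I = sqrt(-36 + (5 + (((-3 - 1*(-5))*(-4))*6)*2)) = sqrt(-36 + (5 + (((-3 + 5)*(-4))*6)*2)) = sqrt(-36 + (5 + ((2*(-4))*6)*2)) = sqrt(-36 + (5 - 8*6*2)) = sqrt(-36 + (5 - 48*2)) = sqrt(-36 + (5 - 96)) = sqrt(-36 - 91) = sqrt(-127) = I*sqrt(127) ≈ 11.269*I)
(144*(19 - 2))*I = (144*(19 - 2))*(I*sqrt(127)) = (144*17)*(I*sqrt(127)) = 2448*(I*sqrt(127)) = 2448*I*sqrt(127)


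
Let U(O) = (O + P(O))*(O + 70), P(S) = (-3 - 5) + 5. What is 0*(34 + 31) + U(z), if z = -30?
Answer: -1320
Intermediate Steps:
P(S) = -3 (P(S) = -8 + 5 = -3)
U(O) = (-3 + O)*(70 + O) (U(O) = (O - 3)*(O + 70) = (-3 + O)*(70 + O))
0*(34 + 31) + U(z) = 0*(34 + 31) + (-210 + (-30)² + 67*(-30)) = 0*65 + (-210 + 900 - 2010) = 0 - 1320 = -1320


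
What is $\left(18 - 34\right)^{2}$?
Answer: $256$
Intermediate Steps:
$\left(18 - 34\right)^{2} = \left(-16\right)^{2} = 256$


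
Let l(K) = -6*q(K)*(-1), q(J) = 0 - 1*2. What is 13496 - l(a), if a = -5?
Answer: 13508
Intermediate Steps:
q(J) = -2 (q(J) = 0 - 2 = -2)
l(K) = -12 (l(K) = -6*(-2)*(-1) = 12*(-1) = -12)
13496 - l(a) = 13496 - 1*(-12) = 13496 + 12 = 13508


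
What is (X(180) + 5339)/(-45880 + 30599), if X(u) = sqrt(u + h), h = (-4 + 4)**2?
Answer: -5339/15281 - 6*sqrt(5)/15281 ≈ -0.35027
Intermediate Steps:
h = 0 (h = 0**2 = 0)
X(u) = sqrt(u) (X(u) = sqrt(u + 0) = sqrt(u))
(X(180) + 5339)/(-45880 + 30599) = (sqrt(180) + 5339)/(-45880 + 30599) = (6*sqrt(5) + 5339)/(-15281) = (5339 + 6*sqrt(5))*(-1/15281) = -5339/15281 - 6*sqrt(5)/15281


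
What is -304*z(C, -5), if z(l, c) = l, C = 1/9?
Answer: -304/9 ≈ -33.778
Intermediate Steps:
C = ⅑ ≈ 0.11111
-304*z(C, -5) = -304*⅑ = -304/9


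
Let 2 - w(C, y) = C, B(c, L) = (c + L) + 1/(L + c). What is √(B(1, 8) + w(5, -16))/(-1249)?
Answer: -√55/3747 ≈ -0.0019792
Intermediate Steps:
B(c, L) = L + c + 1/(L + c) (B(c, L) = (L + c) + 1/(L + c) = L + c + 1/(L + c))
w(C, y) = 2 - C
√(B(1, 8) + w(5, -16))/(-1249) = √((1 + 8² + 1² + 2*8*1)/(8 + 1) + (2 - 1*5))/(-1249) = √((1 + 64 + 1 + 16)/9 + (2 - 5))*(-1/1249) = √((⅑)*82 - 3)*(-1/1249) = √(82/9 - 3)*(-1/1249) = √(55/9)*(-1/1249) = (√55/3)*(-1/1249) = -√55/3747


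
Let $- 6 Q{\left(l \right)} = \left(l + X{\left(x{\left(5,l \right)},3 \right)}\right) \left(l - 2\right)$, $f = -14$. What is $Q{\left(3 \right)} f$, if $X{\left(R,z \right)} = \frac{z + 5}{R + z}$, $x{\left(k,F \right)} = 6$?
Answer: $\frac{245}{27} \approx 9.0741$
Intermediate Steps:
$X{\left(R,z \right)} = \frac{5 + z}{R + z}$
$Q{\left(l \right)} = - \frac{\left(-2 + l\right) \left(\frac{8}{9} + l\right)}{6}$ ($Q{\left(l \right)} = - \frac{\left(l + \frac{5 + 3}{6 + 3}\right) \left(l - 2\right)}{6} = - \frac{\left(l + \frac{1}{9} \cdot 8\right) \left(-2 + l\right)}{6} = - \frac{\left(l + \frac{8}{9}\right) \left(-2 + l\right)}{6} = - \frac{\left(\frac{8}{9} + l\right) \left(-2 + l\right)}{6} = - \frac{\left(-2 + l\right) \left(\frac{8}{9} + l\right)}{6}$)
$Q{\left(3 \right)} f = \left(\frac{8}{27} - \frac{3^{2}}{6} + \frac{5}{27} \cdot 3\right) \left(-14\right) = \left(\frac{8}{27} - \frac{3}{2} + \frac{5}{9}\right) \left(-14\right) = \left(- \frac{35}{54}\right) \left(-14\right) = \frac{245}{27}$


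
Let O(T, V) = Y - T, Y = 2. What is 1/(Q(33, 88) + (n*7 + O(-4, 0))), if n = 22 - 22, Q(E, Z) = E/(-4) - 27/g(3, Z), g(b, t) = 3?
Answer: -4/45 ≈ -0.088889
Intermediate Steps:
O(T, V) = 2 - T
Q(E, Z) = -9 - E/4 (Q(E, Z) = E/(-4) - 27/3 = E*(-1/4) - 27*1/3 = -E/4 - 9 = -9 - E/4)
n = 0
1/(Q(33, 88) + (n*7 + O(-4, 0))) = 1/((-9 - 1/4*33) + (0*7 + (2 - 1*(-4)))) = 1/((-9 - 33/4) + (0 + (2 + 4))) = 1/(-69/4 + (0 + 6)) = 1/(-69/4 + 6) = 1/(-45/4) = -4/45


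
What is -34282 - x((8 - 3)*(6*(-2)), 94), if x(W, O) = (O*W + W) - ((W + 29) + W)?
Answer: -28673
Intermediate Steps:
x(W, O) = -29 - W + O*W (x(W, O) = (W + O*W) - ((29 + W) + W) = (W + O*W) - (29 + 2*W) = (W + O*W) + (-29 - 2*W) = -29 - W + O*W)
-34282 - x((8 - 3)*(6*(-2)), 94) = -34282 - (-29 - (8 - 3)*6*(-2) + 94*((8 - 3)*(6*(-2)))) = -34282 - (-29 - 5*(-12) + 94*(5*(-12))) = -34282 - (-29 - 1*(-60) + 94*(-60)) = -34282 - (-29 + 60 - 5640) = -34282 - 1*(-5609) = -34282 + 5609 = -28673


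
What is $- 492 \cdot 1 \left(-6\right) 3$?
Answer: $8856$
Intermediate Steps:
$- 492 \cdot 1 \left(-6\right) 3 = - 492 \left(\left(-6\right) 3\right) = \left(-492\right) \left(-18\right) = 8856$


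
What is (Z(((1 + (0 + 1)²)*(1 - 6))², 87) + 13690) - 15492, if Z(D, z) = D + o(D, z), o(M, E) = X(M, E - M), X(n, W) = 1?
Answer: -1701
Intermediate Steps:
o(M, E) = 1
Z(D, z) = 1 + D (Z(D, z) = D + 1 = 1 + D)
(Z(((1 + (0 + 1)²)*(1 - 6))², 87) + 13690) - 15492 = ((1 + ((1 + (0 + 1)²)*(1 - 6))²) + 13690) - 15492 = ((1 + ((1 + 1²)*(-5))²) + 13690) - 15492 = ((1 + ((1 + 1)*(-5))²) + 13690) - 15492 = ((1 + (2*(-5))²) + 13690) - 15492 = ((1 + (-10)²) + 13690) - 15492 = ((1 + 100) + 13690) - 15492 = (101 + 13690) - 15492 = 13791 - 15492 = -1701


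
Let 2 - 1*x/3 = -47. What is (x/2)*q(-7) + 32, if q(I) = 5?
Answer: 799/2 ≈ 399.50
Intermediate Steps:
x = 147 (x = 6 - 3*(-47) = 6 + 141 = 147)
(x/2)*q(-7) + 32 = (147/2)*5 + 32 = 735/2 + 32 = 799/2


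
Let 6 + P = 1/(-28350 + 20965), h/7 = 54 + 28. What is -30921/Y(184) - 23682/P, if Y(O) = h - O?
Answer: 22279190623/5760430 ≈ 3867.6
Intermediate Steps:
h = 574 (h = 7*(54 + 28) = 7*82 = 574)
P = -44311/7385 (P = -6 + 1/(-28350 + 20965) = -6 + 1/(-7385) = -6 - 1/7385 = -44311/7385 ≈ -6.0001)
Y(O) = 574 - O
-30921/Y(184) - 23682/P = -30921/(574 - 1*184) - 23682/(-44311/7385) = -30921/(574 - 184) - 23682*(-7385/44311) = -30921/390 + 174891570/44311 = -30921*1/390 + 174891570/44311 = -10307/130 + 174891570/44311 = 22279190623/5760430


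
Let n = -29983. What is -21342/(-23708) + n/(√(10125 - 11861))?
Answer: 10671/11854 + 29983*I*√434/868 ≈ 0.9002 + 719.62*I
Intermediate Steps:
-21342/(-23708) + n/(√(10125 - 11861)) = -21342/(-23708) - 29983/√(10125 - 11861) = -21342*(-1/23708) - 29983*(-I*√434/868) = 10671/11854 - 29983*(-I*√434/868) = 10671/11854 - (-29983)*I*√434/868 = 10671/11854 + 29983*I*√434/868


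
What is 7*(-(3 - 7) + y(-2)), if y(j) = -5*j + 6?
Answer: 140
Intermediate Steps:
y(j) = 6 - 5*j
7*(-(3 - 7) + y(-2)) = 7*(-(3 - 7) + (6 - 5*(-2))) = 7*(-1*(-4) + (6 + 10)) = 7*(4 + 16) = 7*20 = 140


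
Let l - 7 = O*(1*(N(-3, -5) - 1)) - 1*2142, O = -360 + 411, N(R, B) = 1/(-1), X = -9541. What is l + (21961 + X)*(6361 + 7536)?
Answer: 172598503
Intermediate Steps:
N(R, B) = -1
O = 51
l = -2237 (l = 7 + (51*(1*(-1 - 1)) - 1*2142) = 7 + (51*(1*(-2)) - 2142) = 7 + (51*(-2) - 2142) = 7 + (-102 - 2142) = 7 - 2244 = -2237)
l + (21961 + X)*(6361 + 7536) = -2237 + (21961 - 9541)*(6361 + 7536) = -2237 + 12420*13897 = -2237 + 172600740 = 172598503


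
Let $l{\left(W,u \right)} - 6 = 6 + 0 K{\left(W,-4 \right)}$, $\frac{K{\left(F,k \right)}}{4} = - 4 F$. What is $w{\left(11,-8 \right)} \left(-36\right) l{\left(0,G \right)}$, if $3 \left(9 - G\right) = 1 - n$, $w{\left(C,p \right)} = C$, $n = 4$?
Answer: $-4752$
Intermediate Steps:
$G = 10$ ($G = 9 - \frac{1 - 4}{3} = 9 - -1 = 9 + 1 = 10$)
$K{\left(F,k \right)} = - 16 F$ ($K{\left(F,k \right)} = 4 \left(- 4 F\right) = - 16 F$)
$l{\left(W,u \right)} = 12$ ($l{\left(W,u \right)} = 6 + \left(6 + 0 \left(- 16 W\right)\right) = 6 + \left(6 + 0\right) = 6 + 6 = 12$)
$w{\left(11,-8 \right)} \left(-36\right) l{\left(0,G \right)} = 11 \left(-36\right) 12 = \left(-396\right) 12 = -4752$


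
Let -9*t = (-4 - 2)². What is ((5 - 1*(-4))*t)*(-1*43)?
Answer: 1548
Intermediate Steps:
t = -4 (t = -(-4 - 2)²/9 = -⅑*(-6)² = -⅑*36 = -4)
((5 - 1*(-4))*t)*(-1*43) = ((5 - 1*(-4))*(-4))*(-1*43) = ((5 + 4)*(-4))*(-43) = (9*(-4))*(-43) = -36*(-43) = 1548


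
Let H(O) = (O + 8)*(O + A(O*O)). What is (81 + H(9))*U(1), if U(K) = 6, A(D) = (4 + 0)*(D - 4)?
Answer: 32820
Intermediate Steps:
A(D) = -16 + 4*D (A(D) = 4*(-4 + D) = -16 + 4*D)
H(O) = (8 + O)*(-16 + O + 4*O²) (H(O) = (O + 8)*(O + (-16 + 4*(O*O))) = (8 + O)*(O + (-16 + 4*O²)) = (8 + O)*(-16 + O + 4*O²))
(81 + H(9))*U(1) = (81 + (-128 - 8*9 + 4*9³ + 33*9²))*6 = (81 + (-128 - 72 + 4*729 + 33*81))*6 = (81 + (-128 - 72 + 2916 + 2673))*6 = (81 + 5389)*6 = 5470*6 = 32820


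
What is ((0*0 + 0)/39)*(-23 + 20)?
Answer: 0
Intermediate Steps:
((0*0 + 0)/39)*(-23 + 20) = ((0 + 0)*(1/39))*(-3) = (0*(1/39))*(-3) = 0*(-3) = 0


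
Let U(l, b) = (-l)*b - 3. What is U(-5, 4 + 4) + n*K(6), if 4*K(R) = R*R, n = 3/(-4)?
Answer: 121/4 ≈ 30.250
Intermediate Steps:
n = -3/4 (n = 3*(-1/4) = -3/4 ≈ -0.75000)
U(l, b) = -3 - b*l (U(l, b) = -b*l - 3 = -3 - b*l)
K(R) = R**2/4 (K(R) = (R*R)/4 = R**2/4)
U(-5, 4 + 4) + n*K(6) = (-3 - 1*(4 + 4)*(-5)) - 3*6**2/16 = (-3 - 1*8*(-5)) - 3*36/16 = (-3 + 40) - 3/4*9 = 37 - 27/4 = 121/4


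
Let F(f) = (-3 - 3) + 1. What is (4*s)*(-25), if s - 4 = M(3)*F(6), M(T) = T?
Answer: 1100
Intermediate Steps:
F(f) = -5 (F(f) = -6 + 1 = -5)
s = -11 (s = 4 + 3*(-5) = 4 - 15 = -11)
(4*s)*(-25) = (4*(-11))*(-25) = -44*(-25) = 1100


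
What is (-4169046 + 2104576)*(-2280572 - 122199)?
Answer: 4960448646370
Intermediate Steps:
(-4169046 + 2104576)*(-2280572 - 122199) = -2064470*(-2402771) = 4960448646370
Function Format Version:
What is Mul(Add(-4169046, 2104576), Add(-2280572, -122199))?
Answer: 4960448646370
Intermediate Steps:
Mul(Add(-4169046, 2104576), Add(-2280572, -122199)) = Mul(-2064470, -2402771) = 4960448646370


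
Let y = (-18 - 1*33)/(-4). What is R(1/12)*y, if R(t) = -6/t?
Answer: -918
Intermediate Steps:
y = 51/4 (y = (-18 - 33)*(-1/4) = -51*(-1/4) = 51/4 ≈ 12.750)
R(1/12)*y = -6/(1/12)*(51/4) = -6/1/12*(51/4) = -6*12*(51/4) = -72*51/4 = -918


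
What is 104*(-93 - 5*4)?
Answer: -11752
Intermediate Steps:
104*(-93 - 5*4) = 104*(-93 - 20) = 104*(-113) = -11752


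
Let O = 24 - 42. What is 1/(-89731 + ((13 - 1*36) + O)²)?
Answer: -1/88050 ≈ -1.1357e-5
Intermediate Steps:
O = -18
1/(-89731 + ((13 - 1*36) + O)²) = 1/(-89731 + ((13 - 1*36) - 18)²) = 1/(-89731 + ((13 - 36) - 18)²) = 1/(-89731 + (-23 - 18)²) = 1/(-89731 + (-41)²) = 1/(-89731 + 1681) = 1/(-88050) = -1/88050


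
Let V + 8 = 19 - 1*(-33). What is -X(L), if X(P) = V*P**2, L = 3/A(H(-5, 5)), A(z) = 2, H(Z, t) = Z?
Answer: -99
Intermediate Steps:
V = 44 (V = -8 + (19 - 1*(-33)) = -8 + (19 + 33) = -8 + 52 = 44)
L = 3/2 ≈ 1.5000
X(P) = 44*P**2
-X(L) = -44*(3/2)**2 = -44*9/4 = -1*99 = -99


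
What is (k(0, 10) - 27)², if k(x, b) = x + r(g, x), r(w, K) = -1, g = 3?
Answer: 784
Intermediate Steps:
k(x, b) = -1 + x (k(x, b) = x - 1 = -1 + x)
(k(0, 10) - 27)² = ((-1 + 0) - 27)² = (-1 - 27)² = (-28)² = 784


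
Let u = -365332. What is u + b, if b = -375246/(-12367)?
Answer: -4517685598/12367 ≈ -3.6530e+5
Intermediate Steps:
b = 375246/12367 (b = -375246*(-1/12367) = 375246/12367 ≈ 30.343)
u + b = -365332 + 375246/12367 = -4517685598/12367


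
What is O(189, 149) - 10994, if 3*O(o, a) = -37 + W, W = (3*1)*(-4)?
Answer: -33031/3 ≈ -11010.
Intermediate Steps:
W = -12 (W = 3*(-4) = -12)
O(o, a) = -49/3 (O(o, a) = (-37 - 12)/3 = (1/3)*(-49) = -49/3)
O(189, 149) - 10994 = -49/3 - 10994 = -33031/3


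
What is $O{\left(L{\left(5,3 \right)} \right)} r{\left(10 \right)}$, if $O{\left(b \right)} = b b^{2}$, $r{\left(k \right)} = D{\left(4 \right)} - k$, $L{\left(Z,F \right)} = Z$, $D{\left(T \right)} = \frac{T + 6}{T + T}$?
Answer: $- \frac{4375}{4} \approx -1093.8$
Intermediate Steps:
$D{\left(T \right)} = \frac{6 + T}{2 T}$
$r{\left(k \right)} = \frac{5}{4} - k$ ($r{\left(k \right)} = \frac{6 + 4}{2 \cdot 4} - k = \frac{1}{2} \cdot \frac{1}{4} \cdot 10 - k = \frac{5}{4} - k$)
$O{\left(b \right)} = b^{3}$
$O{\left(L{\left(5,3 \right)} \right)} r{\left(10 \right)} = 5^{3} \left(\frac{5}{4} - 10\right) = 125 \left(\frac{5}{4} - 10\right) = 125 \left(- \frac{35}{4}\right) = - \frac{4375}{4}$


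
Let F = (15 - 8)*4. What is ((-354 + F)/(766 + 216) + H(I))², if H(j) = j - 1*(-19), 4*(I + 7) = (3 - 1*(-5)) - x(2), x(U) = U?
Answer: 167210761/964324 ≈ 173.40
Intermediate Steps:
I = -11/2 (I = -7 + ((3 - 1*(-5)) - 1*2)/4 = -7 + ((3 + 5) - 2)/4 = -7 + (8 - 2)/4 = -7 + (¼)*6 = -7 + 3/2 = -11/2 ≈ -5.5000)
F = 28 (F = 7*4 = 28)
H(j) = 19 + j (H(j) = j + 19 = 19 + j)
((-354 + F)/(766 + 216) + H(I))² = ((-354 + 28)/(766 + 216) + (19 - 11/2))² = (-326/982 + 27/2)² = (-326*1/982 + 27/2)² = (-163/491 + 27/2)² = (12931/982)² = 167210761/964324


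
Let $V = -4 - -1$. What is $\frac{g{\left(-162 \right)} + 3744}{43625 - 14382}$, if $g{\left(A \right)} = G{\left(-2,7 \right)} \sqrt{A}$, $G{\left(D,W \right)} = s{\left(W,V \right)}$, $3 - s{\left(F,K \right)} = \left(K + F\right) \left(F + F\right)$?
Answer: $\frac{3744}{29243} - \frac{477 i \sqrt{2}}{29243} \approx 0.12803 - 0.023068 i$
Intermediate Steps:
$V = -3$ ($V = -4 + 1 = -3$)
$s{\left(F,K \right)} = 3 - 2 F \left(F + K\right)$ ($s{\left(F,K \right)} = 3 - \left(K + F\right) \left(F + F\right) = 3 - \left(F + K\right) 2 F = 3 - 2 F \left(F + K\right)$)
$G{\left(D,W \right)} = 3 - 2 W^{2} + 6 W$ ($G{\left(D,W \right)} = 3 - 2 W^{2} - 2 W \left(-3\right) = 3 - 2 W^{2} + 6 W$)
$g{\left(A \right)} = - 53 \sqrt{A}$ ($g{\left(A \right)} = \left(3 - 2 \cdot 7^{2} + 6 \cdot 7\right) \sqrt{A} = \left(3 - 98 + 42\right) \sqrt{A} = - 53 \sqrt{A}$)
$\frac{g{\left(-162 \right)} + 3744}{43625 - 14382} = \frac{- 53 \sqrt{-162} + 3744}{43625 - 14382} = \frac{- 53 \cdot 9 i \sqrt{2} + 3744}{29243} = \left(- 477 i \sqrt{2} + 3744\right) \frac{1}{29243} = \left(3744 - 477 i \sqrt{2}\right) \frac{1}{29243} = \frac{3744}{29243} - \frac{477 i \sqrt{2}}{29243}$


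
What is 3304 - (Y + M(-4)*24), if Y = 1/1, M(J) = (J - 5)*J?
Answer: 2439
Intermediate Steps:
M(J) = J*(-5 + J) (M(J) = (-5 + J)*J = J*(-5 + J))
Y = 1
3304 - (Y + M(-4)*24) = 3304 - (1 - 4*(-5 - 4)*24) = 3304 - (1 - 4*(-9)*24) = 3304 - (1 + 36*24) = 3304 - (1 + 864) = 3304 - 1*865 = 3304 - 865 = 2439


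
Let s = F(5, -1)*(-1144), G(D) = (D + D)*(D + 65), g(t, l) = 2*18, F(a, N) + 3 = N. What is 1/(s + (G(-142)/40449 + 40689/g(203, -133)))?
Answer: 161796/923335897 ≈ 0.00017523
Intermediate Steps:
F(a, N) = -3 + N
g(t, l) = 36
G(D) = 2*D*(65 + D) (G(D) = (2*D)*(65 + D) = 2*D*(65 + D))
s = 4576 (s = (-3 - 1)*(-1144) = -4*(-1144) = 4576)
1/(s + (G(-142)/40449 + 40689/g(203, -133))) = 1/(4576 + ((2*(-142)*(65 - 142))/40449 + 40689/36)) = 1/(4576 + ((2*(-142)*(-77))*(1/40449) + 40689*(1/36))) = 1/(4576 + (21868*(1/40449) + 4521/4)) = 1/(4576 + (21868/40449 + 4521/4)) = 1/(4576 + 182957401/161796) = 1/(923335897/161796) = 161796/923335897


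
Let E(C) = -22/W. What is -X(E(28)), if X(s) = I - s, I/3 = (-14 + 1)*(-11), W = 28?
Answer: -6017/14 ≈ -429.79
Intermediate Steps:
I = 429 (I = 3*((-14 + 1)*(-11)) = 3*(-13*(-11)) = 3*143 = 429)
E(C) = -11/14 (E(C) = -22/28 = -22*1/28 = -11/14)
X(s) = 429 - s
-X(E(28)) = -(429 - 1*(-11/14)) = -(429 + 11/14) = -1*6017/14 = -6017/14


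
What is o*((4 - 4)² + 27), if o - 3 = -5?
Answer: -54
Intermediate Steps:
o = -2 (o = 3 - 5 = -2)
o*((4 - 4)² + 27) = -2*((4 - 4)² + 27) = -2*(0² + 27) = -2*(0 + 27) = -2*27 = -54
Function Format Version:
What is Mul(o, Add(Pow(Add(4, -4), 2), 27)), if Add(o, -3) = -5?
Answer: -54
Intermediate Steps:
o = -2 (o = Add(3, -5) = -2)
Mul(o, Add(Pow(Add(4, -4), 2), 27)) = Mul(-2, Add(Pow(Add(4, -4), 2), 27)) = Mul(-2, Add(Pow(0, 2), 27)) = Mul(-2, Add(0, 27)) = Mul(-2, 27) = -54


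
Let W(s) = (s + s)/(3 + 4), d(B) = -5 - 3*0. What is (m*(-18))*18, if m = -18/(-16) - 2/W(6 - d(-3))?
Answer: -3483/22 ≈ -158.32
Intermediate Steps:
d(B) = -5 (d(B) = -5 + 0 = -5)
W(s) = 2*s/7 (W(s) = (2*s)/7 = (2*s)*(1/7) = 2*s/7)
m = 43/88 (m = -18/(-16) - 2*7/(2*(6 - 1*(-5))) = -18*(-1/16) - 2*7/(2*(6 + 5)) = 9/8 - 2/((2/7)*11) = 9/8 - 2/22/7 = 9/8 - 2*7/22 = 9/8 - 7/11 = 43/88 ≈ 0.48864)
(m*(-18))*18 = ((43/88)*(-18))*18 = -387/44*18 = -3483/22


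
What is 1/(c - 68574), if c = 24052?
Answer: -1/44522 ≈ -2.2461e-5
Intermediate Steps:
1/(c - 68574) = 1/(24052 - 68574) = 1/(-44522) = -1/44522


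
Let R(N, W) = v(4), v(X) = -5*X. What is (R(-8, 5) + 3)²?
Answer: 289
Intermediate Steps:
R(N, W) = -20 (R(N, W) = -5*4 = -20)
(R(-8, 5) + 3)² = (-20 + 3)² = (-17)² = 289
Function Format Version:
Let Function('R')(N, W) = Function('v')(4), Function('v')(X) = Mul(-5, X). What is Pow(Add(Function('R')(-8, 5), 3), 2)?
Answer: 289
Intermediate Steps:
Function('R')(N, W) = -20 (Function('R')(N, W) = Mul(-5, 4) = -20)
Pow(Add(Function('R')(-8, 5), 3), 2) = Pow(Add(-20, 3), 2) = Pow(-17, 2) = 289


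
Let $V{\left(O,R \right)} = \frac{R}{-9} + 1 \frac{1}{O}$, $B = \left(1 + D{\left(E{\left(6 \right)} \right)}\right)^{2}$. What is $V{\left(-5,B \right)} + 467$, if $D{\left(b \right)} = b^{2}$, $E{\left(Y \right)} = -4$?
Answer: $\frac{19561}{45} \approx 434.69$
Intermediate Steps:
$B = 289$ ($B = \left(1 + \left(-4\right)^{2}\right)^{2} = \left(1 + 16\right)^{2} = 17^{2} = 289$)
$V{\left(O,R \right)} = \frac{1}{O} - \frac{R}{9}$ ($V{\left(O,R \right)} = R \left(- \frac{1}{9}\right) + \frac{1}{O} = - \frac{R}{9} + \frac{1}{O} = \frac{1}{O} - \frac{R}{9}$)
$V{\left(-5,B \right)} + 467 = \left(\frac{1}{-5} - \frac{289}{9}\right) + 467 = \left(- \frac{1}{5} - \frac{289}{9}\right) + 467 = - \frac{1454}{45} + 467 = \frac{19561}{45}$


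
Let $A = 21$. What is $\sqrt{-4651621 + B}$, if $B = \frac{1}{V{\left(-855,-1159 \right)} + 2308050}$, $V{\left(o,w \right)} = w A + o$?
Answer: $\frac{5 i \sqrt{242416042833087462}}{1141428} \approx 2156.8 i$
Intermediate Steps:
$V{\left(o,w \right)} = o + 21 w$ ($V{\left(o,w \right)} = w 21 + o = 21 w + o = o + 21 w$)
$B = \frac{1}{2282856}$ ($B = \frac{1}{\left(-855 + 21 \left(-1159\right)\right) + 2308050} = \frac{1}{\left(-855 - 24339\right) + 2308050} = \frac{1}{-25194 + 2308050} = \frac{1}{2282856} \approx 4.3805 \cdot 10^{-7}$)
$\sqrt{-4651621 + B} = \sqrt{-4651621 + \frac{1}{2282856}} = \sqrt{- \frac{10618980909575}{2282856}} = \frac{5 i \sqrt{242416042833087462}}{1141428}$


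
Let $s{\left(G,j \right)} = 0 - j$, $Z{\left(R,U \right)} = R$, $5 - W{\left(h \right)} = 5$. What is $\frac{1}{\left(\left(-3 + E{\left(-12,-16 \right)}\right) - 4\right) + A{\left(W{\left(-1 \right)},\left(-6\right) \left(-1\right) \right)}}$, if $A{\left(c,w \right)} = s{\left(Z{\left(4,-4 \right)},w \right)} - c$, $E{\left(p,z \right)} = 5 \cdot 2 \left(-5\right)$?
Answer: $- \frac{1}{63} \approx -0.015873$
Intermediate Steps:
$W{\left(h \right)} = 0$ ($W{\left(h \right)} = 5 - 5 = 0$)
$s{\left(G,j \right)} = - j$
$E{\left(p,z \right)} = -50$ ($E{\left(p,z \right)} = 10 \left(-5\right) = -50$)
$A{\left(c,w \right)} = - c - w$ ($A{\left(c,w \right)} = - w - c = - c - w$)
$\frac{1}{\left(\left(-3 + E{\left(-12,-16 \right)}\right) - 4\right) + A{\left(W{\left(-1 \right)},\left(-6\right) \left(-1\right) \right)}} = \frac{1}{\left(\left(-3 - 50\right) - 4\right) - \left(-6\right) \left(-1\right)} = \frac{1}{\left(-53 - 4\right) + \left(0 - 6\right)} = \frac{1}{-57 + \left(0 - 6\right)} = \frac{1}{-57 - 6} = \frac{1}{-63} = - \frac{1}{63}$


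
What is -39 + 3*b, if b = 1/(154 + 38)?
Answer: -2495/64 ≈ -38.984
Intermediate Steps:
b = 1/192 ≈ 0.0052083
-39 + 3*b = -39 + 3*(1/192) = -39 + 1/64 = -2495/64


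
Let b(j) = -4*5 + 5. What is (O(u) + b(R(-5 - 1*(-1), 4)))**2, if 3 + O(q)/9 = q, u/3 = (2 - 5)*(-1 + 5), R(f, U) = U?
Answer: 133956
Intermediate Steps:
u = -36 (u = 3*((2 - 5)*(-1 + 5)) = 3*(-3*4) = 3*(-12) = -36)
O(q) = -27 + 9*q
b(j) = -15 (b(j) = -20 + 5 = -15)
(O(u) + b(R(-5 - 1*(-1), 4)))**2 = ((-27 + 9*(-36)) - 15)**2 = ((-27 - 324) - 15)**2 = (-351 - 15)**2 = (-366)**2 = 133956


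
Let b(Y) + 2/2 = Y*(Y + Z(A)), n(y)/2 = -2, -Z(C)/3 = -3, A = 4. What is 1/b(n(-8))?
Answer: -1/21 ≈ -0.047619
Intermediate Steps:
Z(C) = 9 (Z(C) = -3*(-3) = 9)
n(y) = -4 (n(y) = 2*(-2) = -4)
b(Y) = -1 + Y*(9 + Y) (b(Y) = -1 + Y*(Y + 9) = -1 + Y*(9 + Y))
1/b(n(-8)) = 1/(-1 + (-4)² + 9*(-4)) = 1/(-1 + 16 - 36) = 1/(-21) = -1/21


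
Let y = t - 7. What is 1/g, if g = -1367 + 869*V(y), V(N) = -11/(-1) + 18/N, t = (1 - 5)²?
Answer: 1/9930 ≈ 0.00010070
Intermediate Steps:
t = 16 (t = (-4)² = 16)
y = 9 (y = 16 - 7 = 9)
V(N) = 11 + 18/N (V(N) = -11*(-1) + 18/N = 11 + 18/N)
g = 9930 (g = -1367 + 869*(11 + 18/9) = -1367 + 869*(11 + 18*(⅑)) = -1367 + 869*(11 + 2) = -1367 + 869*13 = -1367 + 11297 = 9930)
1/g = 1/9930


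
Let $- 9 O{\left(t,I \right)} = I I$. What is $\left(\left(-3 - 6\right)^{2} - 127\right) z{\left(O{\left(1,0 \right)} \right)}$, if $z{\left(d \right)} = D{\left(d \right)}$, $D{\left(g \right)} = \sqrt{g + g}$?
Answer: $0$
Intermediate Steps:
$O{\left(t,I \right)} = - \frac{I^{2}}{9}$ ($O{\left(t,I \right)} = - \frac{I I}{9} = - \frac{I^{2}}{9}$)
$D{\left(g \right)} = \sqrt{2} \sqrt{g}$ ($D{\left(g \right)} = \sqrt{2 g} = \sqrt{2} \sqrt{g}$)
$z{\left(d \right)} = \sqrt{2} \sqrt{d}$
$\left(\left(-3 - 6\right)^{2} - 127\right) z{\left(O{\left(1,0 \right)} \right)} = \left(\left(-3 - 6\right)^{2} - 127\right) \sqrt{2} \sqrt{- \frac{0^{2}}{9}} = \left(\left(-9\right)^{2} - 127\right) \sqrt{2} \sqrt{\left(- \frac{1}{9}\right) 0} = \left(81 - 127\right) \sqrt{2} \sqrt{0} = - 46 \sqrt{2} \cdot 0 = \left(-46\right) 0 = 0$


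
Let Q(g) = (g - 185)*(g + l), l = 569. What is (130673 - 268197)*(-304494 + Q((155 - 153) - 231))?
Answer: 61233111096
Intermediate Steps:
Q(g) = (-185 + g)*(569 + g) (Q(g) = (g - 185)*(g + 569) = (-185 + g)*(569 + g))
(130673 - 268197)*(-304494 + Q((155 - 153) - 231)) = (130673 - 268197)*(-304494 + (-105265 + ((155 - 153) - 231)² + 384*((155 - 153) - 231))) = -137524*(-304494 + (-105265 + (2 - 231)² + 384*(2 - 231))) = -137524*(-304494 + (-105265 + (-229)² + 384*(-229))) = -137524*(-304494 + (-105265 + 52441 - 87936)) = -137524*(-304494 - 140760) = -137524*(-445254) = 61233111096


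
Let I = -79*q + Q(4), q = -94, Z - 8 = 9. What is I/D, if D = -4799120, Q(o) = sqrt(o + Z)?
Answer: -3713/2399560 - sqrt(21)/4799120 ≈ -0.0015483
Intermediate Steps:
Z = 17 (Z = 8 + 9 = 17)
Q(o) = sqrt(17 + o) (Q(o) = sqrt(o + 17) = sqrt(17 + o))
I = 7426 + sqrt(21) (I = -79*(-94) + sqrt(17 + 4) = 7426 + sqrt(21) ≈ 7430.6)
I/D = (7426 + sqrt(21))/(-4799120) = (7426 + sqrt(21))*(-1/4799120) = -3713/2399560 - sqrt(21)/4799120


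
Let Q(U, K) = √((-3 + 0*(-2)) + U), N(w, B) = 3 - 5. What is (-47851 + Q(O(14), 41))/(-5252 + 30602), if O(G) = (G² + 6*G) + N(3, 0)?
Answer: -47851/25350 + √11/5070 ≈ -1.8870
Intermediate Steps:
N(w, B) = -2
O(G) = -2 + G² + 6*G (O(G) = (G² + 6*G) - 2 = -2 + G² + 6*G)
Q(U, K) = √(-3 + U) (Q(U, K) = √((-3 + 0) + U) = √(-3 + U))
(-47851 + Q(O(14), 41))/(-5252 + 30602) = (-47851 + √(-3 + (-2 + 14² + 6*14)))/(-5252 + 30602) = (-47851 + √(-3 + (-2 + 196 + 84)))/25350 = (-47851 + √(-3 + 278))*(1/25350) = (-47851 + √275)*(1/25350) = (-47851 + 5*√11)*(1/25350) = -47851/25350 + √11/5070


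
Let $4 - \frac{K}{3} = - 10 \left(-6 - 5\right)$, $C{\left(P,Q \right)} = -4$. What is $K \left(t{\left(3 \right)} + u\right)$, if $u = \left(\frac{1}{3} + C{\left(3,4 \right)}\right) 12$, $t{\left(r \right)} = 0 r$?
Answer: $13992$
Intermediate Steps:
$t{\left(r \right)} = 0$
$K = -318$ ($K = 12 - 3 \left(- 10 \left(-6 - 5\right)\right) = 12 - 3 \left(\left(-10\right) \left(-11\right)\right) = 12 - 330 = -318$)
$u = -44$ ($u = \left(\frac{1}{3} - 4\right) 12 = \left(- \frac{11}{3}\right) 12 = -44$)
$K \left(t{\left(3 \right)} + u\right) = - 318 \left(0 - 44\right) = \left(-318\right) \left(-44\right) = 13992$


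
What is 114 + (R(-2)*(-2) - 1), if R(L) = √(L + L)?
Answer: 113 - 4*I ≈ 113.0 - 4.0*I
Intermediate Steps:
R(L) = √2*√L (R(L) = √(2*L) = √2*√L)
114 + (R(-2)*(-2) - 1) = 114 + ((√2*√(-2))*(-2) - 1) = 114 + ((√2*(I*√2))*(-2) - 1) = 114 + ((2*I)*(-2) - 1) = 114 + (-4*I - 1) = 114 + (-1 - 4*I) = 113 - 4*I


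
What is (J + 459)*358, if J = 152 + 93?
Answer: 252032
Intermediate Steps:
J = 245
(J + 459)*358 = (245 + 459)*358 = 704*358 = 252032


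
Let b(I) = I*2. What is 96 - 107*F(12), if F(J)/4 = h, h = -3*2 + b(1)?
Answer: 1808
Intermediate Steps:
b(I) = 2*I
h = -4 (h = -3*2 + 2*1 = -6 + 2 = -4)
F(J) = -16 (F(J) = 4*(-4) = -16)
96 - 107*F(12) = 96 - 107*(-16) = 96 + 1712 = 1808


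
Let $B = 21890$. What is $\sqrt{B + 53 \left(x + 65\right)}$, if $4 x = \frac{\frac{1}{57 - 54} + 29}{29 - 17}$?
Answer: $\frac{\sqrt{913226}}{6} \approx 159.27$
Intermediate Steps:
$x = \frac{11}{18}$ ($x = \frac{\left(\frac{1}{57 - 54} + 29\right) \frac{1}{29 - 17}}{4} = \frac{\left(\frac{1}{3} + 29\right) \frac{1}{12}}{4} = \frac{\frac{88}{3} \cdot \frac{1}{12}}{4} = \frac{1}{4} \cdot \frac{22}{9} = \frac{11}{18} \approx 0.61111$)
$\sqrt{B + 53 \left(x + 65\right)} = \sqrt{21890 + 53 \left(\frac{11}{18} + 65\right)} = \sqrt{21890 + 53 \cdot \frac{1181}{18}} = \sqrt{21890 + \frac{62593}{18}} = \sqrt{\frac{456613}{18}} = \frac{\sqrt{913226}}{6}$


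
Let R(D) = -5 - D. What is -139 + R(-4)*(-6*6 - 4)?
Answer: -99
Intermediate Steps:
-139 + R(-4)*(-6*6 - 4) = -139 + (-5 - 1*(-4))*(-6*6 - 4) = -139 + (-5 + 4)*(-36 - 4) = -139 - 1*(-40) = -139 + 40 = -99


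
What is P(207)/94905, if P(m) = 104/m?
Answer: 104/19645335 ≈ 5.2939e-6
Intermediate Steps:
P(207)/94905 = (104/207)/94905 = (104*(1/207))*(1/94905) = (104/207)*(1/94905) = 104/19645335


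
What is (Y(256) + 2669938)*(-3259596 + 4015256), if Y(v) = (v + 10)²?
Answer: 2071032828040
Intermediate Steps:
Y(v) = (10 + v)²
(Y(256) + 2669938)*(-3259596 + 4015256) = ((10 + 256)² + 2669938)*(-3259596 + 4015256) = (266² + 2669938)*755660 = (70756 + 2669938)*755660 = 2740694*755660 = 2071032828040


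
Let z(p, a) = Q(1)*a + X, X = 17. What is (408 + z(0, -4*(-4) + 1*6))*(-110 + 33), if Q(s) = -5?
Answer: -24255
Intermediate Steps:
z(p, a) = 17 - 5*a (z(p, a) = -5*a + 17 = 17 - 5*a)
(408 + z(0, -4*(-4) + 1*6))*(-110 + 33) = (408 + (17 - 5*(-4*(-4) + 1*6)))*(-110 + 33) = (408 + (17 - 5*(16 + 6)))*(-77) = (408 + (17 - 5*22))*(-77) = (408 + (17 - 110))*(-77) = (408 - 93)*(-77) = 315*(-77) = -24255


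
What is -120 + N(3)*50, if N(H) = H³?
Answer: 1230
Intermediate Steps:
-120 + N(3)*50 = -120 + 3³*50 = -120 + 27*50 = -120 + 1350 = 1230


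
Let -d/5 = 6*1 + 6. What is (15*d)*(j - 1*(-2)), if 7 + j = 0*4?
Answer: 4500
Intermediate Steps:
j = -7 (j = -7 + 0*4 = -7 + 0 = -7)
d = -60 (d = -5*(6*1 + 6) = -5*(6 + 6) = -5*12 = -60)
(15*d)*(j - 1*(-2)) = (15*(-60))*(-7 - 1*(-2)) = -900*(-7 + 2) = -900*(-5) = 4500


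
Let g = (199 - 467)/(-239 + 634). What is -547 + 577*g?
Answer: -370701/395 ≈ -938.48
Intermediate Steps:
g = -268/395 ≈ -0.67848
-547 + 577*g = -547 + 577*(-268/395) = -547 - 154636/395 = -370701/395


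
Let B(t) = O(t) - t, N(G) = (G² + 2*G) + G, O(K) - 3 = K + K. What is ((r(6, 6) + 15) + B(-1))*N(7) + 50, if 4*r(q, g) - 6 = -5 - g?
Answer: 2305/2 ≈ 1152.5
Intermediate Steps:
O(K) = 3 + 2*K (O(K) = 3 + (K + K) = 3 + 2*K)
r(q, g) = ¼ - g/4 (r(q, g) = 3/2 + (-5 - g)/4 = 3/2 + (-5/4 - g/4) = ¼ - g/4)
N(G) = G² + 3*G
B(t) = 3 + t (B(t) = (3 + 2*t) - t = 3 + t)
((r(6, 6) + 15) + B(-1))*N(7) + 50 = (((¼ - ¼*6) + 15) + (3 - 1))*(7*(3 + 7)) + 50 = (((¼ - 3/2) + 15) + 2)*(7*10) + 50 = ((-5/4 + 15) + 2)*70 + 50 = (55/4 + 2)*70 + 50 = (63/4)*70 + 50 = 2205/2 + 50 = 2305/2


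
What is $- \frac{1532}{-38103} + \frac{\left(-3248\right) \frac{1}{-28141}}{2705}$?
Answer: $\frac{116741751004}{2900453894715} \approx 0.040249$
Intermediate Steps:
$- \frac{1532}{-38103} + \frac{\left(-3248\right) \frac{1}{-28141}}{2705} = \left(-1532\right) \left(- \frac{1}{38103}\right) + \left(-3248\right) \left(- \frac{1}{28141}\right) \frac{1}{2705} = \frac{1532}{38103} + \frac{3248}{28141} \cdot \frac{1}{2705} = \frac{1532}{38103} + \frac{3248}{76121405} = \frac{116741751004}{2900453894715}$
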